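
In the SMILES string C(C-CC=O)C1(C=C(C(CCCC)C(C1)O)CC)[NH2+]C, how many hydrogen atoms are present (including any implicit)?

32

Hydrogens are implicit in SMILES; fill each atom to its normal valence:
  8 × C: 2 H each → 16
  4 × C: 1 H each → 4
  3 × C: 3 H each → 9
  2 × C: no H
  1 × N (charge +1): 2 H
  1 × O: 1 H
  1 × O: no H
  Total hydrogens = 32.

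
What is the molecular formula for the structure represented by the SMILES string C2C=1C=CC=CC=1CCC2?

C10H12

Heavy atoms from the SMILES: 10 C.
Implicit hydrogens by atom environment:
  4 × C: 2 H each → 8
  4 × C (aromatic): 1 H each → 4
  2 × C (aromatic): no H
  Total hydrogens = 12.
Molecular formula: C10H12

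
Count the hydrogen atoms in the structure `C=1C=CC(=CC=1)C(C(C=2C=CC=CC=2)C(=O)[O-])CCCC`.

21

Hydrogens are implicit in SMILES; fill each atom to its normal valence:
  10 × C (aromatic): 1 H each → 10
  3 × C: 2 H each → 6
  2 × C: 1 H each → 2
  2 × C (aromatic): no H
  1 × C: 3 H
  1 × C: no H
  1 × O: no H
  1 × O (charge -1): no H
  Total hydrogens = 21.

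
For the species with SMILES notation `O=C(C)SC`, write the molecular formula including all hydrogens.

Heavy atoms from the SMILES: 3 C, 1 O, 1 S.
Implicit hydrogens by atom environment:
  2 × C: 3 H each → 6
  1 × C: no H
  1 × O: no H
  1 × S: no H
  Total hydrogens = 6.
Molecular formula: C3H6OS

C3H6OS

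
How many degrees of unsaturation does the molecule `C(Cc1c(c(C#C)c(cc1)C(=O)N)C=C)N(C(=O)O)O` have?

9

Molecular formula from the SMILES: C14H14N2O4.
DoU = (2C + 2 + N − H − X)/2 = (2·14 + 2 + 2 − 14 − 0)/2 = 18/2 = 9.
(Structurally: 1 ring(s) + 8 π bond(s) = 9.)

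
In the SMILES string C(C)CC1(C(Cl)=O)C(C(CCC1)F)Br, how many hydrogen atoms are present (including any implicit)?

15

Hydrogens are implicit in SMILES; fill each atom to its normal valence:
  5 × C: 2 H each → 10
  2 × C: 1 H each → 2
  2 × C: no H
  1 × Br: no H
  1 × C: 3 H
  1 × Cl: no H
  1 × F: no H
  1 × O: no H
  Total hydrogens = 15.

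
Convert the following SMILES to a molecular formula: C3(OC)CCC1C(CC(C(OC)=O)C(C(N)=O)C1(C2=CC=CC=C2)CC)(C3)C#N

C23H30N2O4

Heavy atoms from the SMILES: 23 C, 2 N, 4 O.
Implicit hydrogens by atom environment:
  5 × C: 2 H each → 10
  5 × C (aromatic): 1 H each → 5
  5 × C: no H
  4 × C: 1 H each → 4
  4 × O: no H
  3 × C: 3 H each → 9
  1 × C (aromatic): no H
  1 × N: 2 H
  1 × N: no H
  Total hydrogens = 30.
Molecular formula: C23H30N2O4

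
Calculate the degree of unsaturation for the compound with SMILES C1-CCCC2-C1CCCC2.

Molecular formula from the SMILES: C10H18.
DoU = (2C + 2 + N − H − X)/2 = (2·10 + 2 + 0 − 18 − 0)/2 = 4/2 = 2.
(Structurally: 2 ring(s) + 0 π bond(s) = 2.)

2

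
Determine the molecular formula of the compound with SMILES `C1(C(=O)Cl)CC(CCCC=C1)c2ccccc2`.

Heavy atoms from the SMILES: 15 C, 1 Cl, 1 O.
Implicit hydrogens by atom environment:
  5 × C (aromatic): 1 H each → 5
  4 × C: 2 H each → 8
  4 × C: 1 H each → 4
  1 × C: no H
  1 × C (aromatic): no H
  1 × Cl: no H
  1 × O: no H
  Total hydrogens = 17.
Molecular formula: C15H17ClO

C15H17ClO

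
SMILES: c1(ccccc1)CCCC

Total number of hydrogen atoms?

Hydrogens are implicit in SMILES; fill each atom to its normal valence:
  5 × C (aromatic): 1 H each → 5
  3 × C: 2 H each → 6
  1 × C: 3 H
  1 × C (aromatic): no H
  Total hydrogens = 14.

14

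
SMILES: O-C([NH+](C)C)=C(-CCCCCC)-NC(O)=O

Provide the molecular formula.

Heavy atoms from the SMILES: 11 C, 2 N, 3 O.
Implicit hydrogens by atom environment:
  5 × C: 2 H each → 10
  3 × C: 3 H each → 9
  3 × C: no H
  2 × O: 1 H each → 2
  1 × N (charge +1): 1 H
  1 × N: 1 H
  1 × O: no H
  Total hydrogens = 23.
Net charge +1.
Molecular formula: C11H23N2O3+

C11H23N2O3+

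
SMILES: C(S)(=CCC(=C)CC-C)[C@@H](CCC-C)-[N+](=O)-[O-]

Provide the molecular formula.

Heavy atoms from the SMILES: 13 C, 1 N, 2 O, 1 S.
Implicit hydrogens by atom environment:
  7 × C: 2 H each → 14
  2 × C: 3 H each → 6
  2 × C: 1 H each → 2
  2 × C: no H
  1 × N (charge +1): no H
  1 × O: no H
  1 × O (charge -1): no H
  1 × S: 1 H
  Total hydrogens = 23.
Molecular formula: C13H23NO2S

C13H23NO2S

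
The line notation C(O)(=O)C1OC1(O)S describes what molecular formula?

C3H4O4S

Heavy atoms from the SMILES: 3 C, 4 O, 1 S.
Implicit hydrogens by atom environment:
  2 × C: no H
  2 × O: 1 H each → 2
  2 × O: no H
  1 × C: 1 H
  1 × S: 1 H
  Total hydrogens = 4.
Molecular formula: C3H4O4S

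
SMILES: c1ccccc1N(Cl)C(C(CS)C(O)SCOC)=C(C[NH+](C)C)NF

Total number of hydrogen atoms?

Hydrogens are implicit in SMILES; fill each atom to its normal valence:
  5 × C (aromatic): 1 H each → 5
  3 × C: 3 H each → 9
  3 × C: 2 H each → 6
  2 × C: 1 H each → 2
  2 × C: no H
  1 × C (aromatic): no H
  1 × Cl: no H
  1 × F: no H
  1 × N: 1 H
  1 × N (charge +1): 1 H
  1 × N: no H
  1 × O: 1 H
  1 × O: no H
  1 × S: 1 H
  1 × S: no H
  Total hydrogens = 26.

26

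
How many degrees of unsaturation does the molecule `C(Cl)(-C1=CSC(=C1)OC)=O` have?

Molecular formula from the SMILES: C6H5ClO2S.
DoU = (2C + 2 + N − H − X)/2 = (2·6 + 2 + 0 − 5 − 1)/2 = 8/2 = 4.
(Structurally: 1 ring(s) + 3 π bond(s) = 4.)

4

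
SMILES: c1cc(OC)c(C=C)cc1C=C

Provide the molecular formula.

Heavy atoms from the SMILES: 11 C, 1 O.
Implicit hydrogens by atom environment:
  3 × C (aromatic): 1 H each → 3
  3 × C (aromatic): no H
  2 × C: 2 H each → 4
  2 × C: 1 H each → 2
  1 × C: 3 H
  1 × O: no H
  Total hydrogens = 12.
Molecular formula: C11H12O

C11H12O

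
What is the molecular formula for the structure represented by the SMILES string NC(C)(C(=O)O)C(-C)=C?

C6H11NO2

Heavy atoms from the SMILES: 6 C, 1 N, 2 O.
Implicit hydrogens by atom environment:
  3 × C: no H
  2 × C: 3 H each → 6
  1 × C: 2 H
  1 × N: 2 H
  1 × O: 1 H
  1 × O: no H
  Total hydrogens = 11.
Molecular formula: C6H11NO2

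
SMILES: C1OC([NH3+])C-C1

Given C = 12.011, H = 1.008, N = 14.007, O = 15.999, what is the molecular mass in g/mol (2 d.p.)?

88.13

Molecular formula: C4H10NO+.
M = 4×12.011 + 10×1.008 + 1×14.007 + 1×15.999 = 88.13 g/mol.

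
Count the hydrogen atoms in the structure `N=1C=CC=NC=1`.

Hydrogens are implicit in SMILES; fill each atom to its normal valence:
  4 × C (aromatic): 1 H each → 4
  2 × N (aromatic): no H
  Total hydrogens = 4.

4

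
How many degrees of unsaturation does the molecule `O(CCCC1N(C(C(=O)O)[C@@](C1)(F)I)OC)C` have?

2

Molecular formula from the SMILES: C10H17FINO4.
DoU = (2C + 2 + N − H − X)/2 = (2·10 + 2 + 1 − 17 − 2)/2 = 4/2 = 2.
(Structurally: 1 ring(s) + 1 π bond(s) = 2.)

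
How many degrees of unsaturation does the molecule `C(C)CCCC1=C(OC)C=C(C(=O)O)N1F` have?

Molecular formula from the SMILES: C11H16FNO3.
DoU = (2C + 2 + N − H − X)/2 = (2·11 + 2 + 1 − 16 − 1)/2 = 8/2 = 4.
(Structurally: 1 ring(s) + 3 π bond(s) = 4.)

4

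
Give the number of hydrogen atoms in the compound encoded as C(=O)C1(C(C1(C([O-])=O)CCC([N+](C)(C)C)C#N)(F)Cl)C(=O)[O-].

Hydrogens are implicit in SMILES; fill each atom to its normal valence:
  6 × C: no H
  3 × C: 3 H each → 9
  3 × O: no H
  2 × C: 2 H each → 4
  2 × C: 1 H each → 2
  2 × O (charge -1): no H
  1 × Cl: no H
  1 × F: no H
  1 × N: no H
  1 × N (charge +1): no H
  Total hydrogens = 15.

15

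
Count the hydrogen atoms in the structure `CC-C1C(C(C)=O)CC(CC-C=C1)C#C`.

Hydrogens are implicit in SMILES; fill each atom to its normal valence:
  6 × C: 1 H each → 6
  4 × C: 2 H each → 8
  2 × C: 3 H each → 6
  2 × C: no H
  1 × O: no H
  Total hydrogens = 20.

20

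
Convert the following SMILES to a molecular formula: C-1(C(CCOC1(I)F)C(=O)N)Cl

C6H8ClFINO2

Heavy atoms from the SMILES: 6 C, 1 Cl, 1 F, 1 I, 1 N, 2 O.
Implicit hydrogens by atom environment:
  2 × C: 2 H each → 4
  2 × C: 1 H each → 2
  2 × C: no H
  2 × O: no H
  1 × Cl: no H
  1 × F: no H
  1 × I: no H
  1 × N: 2 H
  Total hydrogens = 8.
Molecular formula: C6H8ClFINO2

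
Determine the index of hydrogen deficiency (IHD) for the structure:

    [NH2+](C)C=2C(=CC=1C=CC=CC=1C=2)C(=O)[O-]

8

Molecular formula from the SMILES: C12H11NO2.
DoU = (2C + 2 + N − H − X)/2 = (2·12 + 2 + 1 − 11 − 0)/2 = 16/2 = 8.
(Structurally: 2 ring(s) + 6 π bond(s) = 8.)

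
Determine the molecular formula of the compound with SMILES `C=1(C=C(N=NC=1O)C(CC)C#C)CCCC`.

Heavy atoms from the SMILES: 13 C, 2 N, 1 O.
Implicit hydrogens by atom environment:
  4 × C: 2 H each → 8
  3 × C (aromatic): no H
  2 × C: 3 H each → 6
  2 × C: 1 H each → 2
  2 × N (aromatic): no H
  1 × C (aromatic): 1 H
  1 × C: no H
  1 × O: 1 H
  Total hydrogens = 18.
Molecular formula: C13H18N2O

C13H18N2O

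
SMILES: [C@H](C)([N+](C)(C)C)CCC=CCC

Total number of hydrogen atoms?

Hydrogens are implicit in SMILES; fill each atom to its normal valence:
  5 × C: 3 H each → 15
  3 × C: 2 H each → 6
  3 × C: 1 H each → 3
  1 × N (charge +1): no H
  Total hydrogens = 24.

24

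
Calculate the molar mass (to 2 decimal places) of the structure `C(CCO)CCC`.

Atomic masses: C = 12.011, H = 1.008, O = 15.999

102.18

Molecular formula: C6H14O.
M = 6×12.011 + 14×1.008 + 1×15.999 = 102.18 g/mol.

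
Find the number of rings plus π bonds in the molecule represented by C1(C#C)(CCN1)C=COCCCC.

Molecular formula from the SMILES: C11H17NO.
DoU = (2C + 2 + N − H − X)/2 = (2·11 + 2 + 1 − 17 − 0)/2 = 8/2 = 4.
(Structurally: 1 ring(s) + 3 π bond(s) = 4.)

4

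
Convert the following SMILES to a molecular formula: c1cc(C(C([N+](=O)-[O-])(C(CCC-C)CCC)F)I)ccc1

Heavy atoms from the SMILES: 16 C, 1 F, 1 I, 1 N, 2 O.
Implicit hydrogens by atom environment:
  5 × C: 2 H each → 10
  5 × C (aromatic): 1 H each → 5
  2 × C: 3 H each → 6
  2 × C: 1 H each → 2
  1 × C: no H
  1 × C (aromatic): no H
  1 × F: no H
  1 × I: no H
  1 × N (charge +1): no H
  1 × O: no H
  1 × O (charge -1): no H
  Total hydrogens = 23.
Molecular formula: C16H23FINO2

C16H23FINO2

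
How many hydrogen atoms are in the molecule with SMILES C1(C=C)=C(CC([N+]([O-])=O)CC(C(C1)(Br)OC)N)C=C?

Hydrogens are implicit in SMILES; fill each atom to its normal valence:
  5 × C: 2 H each → 10
  4 × C: 1 H each → 4
  3 × C: no H
  2 × O: no H
  1 × Br: no H
  1 × C: 3 H
  1 × N: 2 H
  1 × N (charge +1): no H
  1 × O (charge -1): no H
  Total hydrogens = 19.

19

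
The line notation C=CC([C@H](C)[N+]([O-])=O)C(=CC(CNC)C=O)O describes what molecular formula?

Heavy atoms from the SMILES: 11 C, 2 N, 4 O.
Implicit hydrogens by atom environment:
  6 × C: 1 H each → 6
  2 × C: 3 H each → 6
  2 × C: 2 H each → 4
  2 × O: no H
  1 × C: no H
  1 × N: 1 H
  1 × N (charge +1): no H
  1 × O: 1 H
  1 × O (charge -1): no H
  Total hydrogens = 18.
Molecular formula: C11H18N2O4

C11H18N2O4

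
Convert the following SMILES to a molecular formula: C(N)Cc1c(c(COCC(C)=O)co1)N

Heavy atoms from the SMILES: 10 C, 2 N, 3 O.
Implicit hydrogens by atom environment:
  4 × C: 2 H each → 8
  3 × C (aromatic): no H
  2 × N: 2 H each → 4
  2 × O: no H
  1 × C: 3 H
  1 × C (aromatic): 1 H
  1 × C: no H
  1 × O (aromatic): no H
  Total hydrogens = 16.
Molecular formula: C10H16N2O3

C10H16N2O3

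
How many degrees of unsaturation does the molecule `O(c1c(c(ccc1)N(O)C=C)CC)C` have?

Molecular formula from the SMILES: C11H15NO2.
DoU = (2C + 2 + N − H − X)/2 = (2·11 + 2 + 1 − 15 − 0)/2 = 10/2 = 5.
(Structurally: 1 ring(s) + 4 π bond(s) = 5.)

5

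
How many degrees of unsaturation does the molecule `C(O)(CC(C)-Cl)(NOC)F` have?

0

Molecular formula from the SMILES: C5H11ClFNO2.
DoU = (2C + 2 + N − H − X)/2 = (2·5 + 2 + 1 − 11 − 2)/2 = 0/2 = 0.
(Structurally: 0 ring(s) + 0 π bond(s) = 0.)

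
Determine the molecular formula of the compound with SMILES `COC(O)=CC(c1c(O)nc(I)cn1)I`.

Heavy atoms from the SMILES: 8 C, 2 I, 2 N, 3 O.
Implicit hydrogens by atom environment:
  3 × C (aromatic): no H
  2 × C: 1 H each → 2
  2 × I: no H
  2 × N (aromatic): no H
  2 × O: 1 H each → 2
  1 × C: 3 H
  1 × C (aromatic): 1 H
  1 × C: no H
  1 × O: no H
  Total hydrogens = 8.
Molecular formula: C8H8I2N2O3

C8H8I2N2O3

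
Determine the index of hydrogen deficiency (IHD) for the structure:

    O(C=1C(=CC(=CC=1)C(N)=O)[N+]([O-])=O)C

Molecular formula from the SMILES: C8H8N2O4.
DoU = (2C + 2 + N − H − X)/2 = (2·8 + 2 + 2 − 8 − 0)/2 = 12/2 = 6.
(Structurally: 1 ring(s) + 5 π bond(s) = 6.)

6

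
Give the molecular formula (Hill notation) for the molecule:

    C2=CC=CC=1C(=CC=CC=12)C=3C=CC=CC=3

C16H12

Heavy atoms from the SMILES: 16 C.
Implicit hydrogens by atom environment:
  12 × C (aromatic): 1 H each → 12
  4 × C (aromatic): no H
  Total hydrogens = 12.
Molecular formula: C16H12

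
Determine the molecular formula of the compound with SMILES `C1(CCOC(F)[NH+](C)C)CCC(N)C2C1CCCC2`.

Heavy atoms from the SMILES: 15 C, 1 F, 2 N, 1 O.
Implicit hydrogens by atom environment:
  8 × C: 2 H each → 16
  5 × C: 1 H each → 5
  2 × C: 3 H each → 6
  1 × F: no H
  1 × N: 2 H
  1 × N (charge +1): 1 H
  1 × O: no H
  Total hydrogens = 30.
Net charge +1.
Molecular formula: C15H30FN2O+

C15H30FN2O+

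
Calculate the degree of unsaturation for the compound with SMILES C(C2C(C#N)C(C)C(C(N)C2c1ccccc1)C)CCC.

Molecular formula from the SMILES: C19H28N2.
DoU = (2C + 2 + N − H − X)/2 = (2·19 + 2 + 2 − 28 − 0)/2 = 14/2 = 7.
(Structurally: 2 ring(s) + 5 π bond(s) = 7.)

7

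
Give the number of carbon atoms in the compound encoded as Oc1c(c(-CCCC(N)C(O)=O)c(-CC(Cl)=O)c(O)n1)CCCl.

The symbol for carbon appears 14 times in the SMILES. Lowercase c denotes aromatic carbon and counts toward C.

14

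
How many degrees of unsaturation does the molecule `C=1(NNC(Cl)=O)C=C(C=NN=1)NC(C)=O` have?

6

Molecular formula from the SMILES: C7H8ClN5O2.
DoU = (2C + 2 + N − H − X)/2 = (2·7 + 2 + 5 − 8 − 1)/2 = 12/2 = 6.
(Structurally: 1 ring(s) + 5 π bond(s) = 6.)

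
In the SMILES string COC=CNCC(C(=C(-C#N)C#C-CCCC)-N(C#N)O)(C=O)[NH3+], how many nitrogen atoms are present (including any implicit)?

The symbol for nitrogen appears 5 times in the SMILES.

5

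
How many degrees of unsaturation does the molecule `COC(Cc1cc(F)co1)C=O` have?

Molecular formula from the SMILES: C8H9FO3.
DoU = (2C + 2 + N − H − X)/2 = (2·8 + 2 + 0 − 9 − 1)/2 = 8/2 = 4.
(Structurally: 1 ring(s) + 3 π bond(s) = 4.)

4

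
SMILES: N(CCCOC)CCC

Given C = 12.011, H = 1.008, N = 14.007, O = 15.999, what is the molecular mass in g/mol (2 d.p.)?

Molecular formula: C7H17NO.
M = 7×12.011 + 17×1.008 + 1×14.007 + 1×15.999 = 131.22 g/mol.

131.22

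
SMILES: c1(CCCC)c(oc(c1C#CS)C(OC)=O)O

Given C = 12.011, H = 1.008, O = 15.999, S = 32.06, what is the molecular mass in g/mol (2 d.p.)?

254.30

Molecular formula: C12H14O4S.
M = 12×12.011 + 14×1.008 + 4×15.999 + 1×32.06 = 254.30 g/mol.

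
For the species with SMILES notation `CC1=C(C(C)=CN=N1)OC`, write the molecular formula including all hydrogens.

Heavy atoms from the SMILES: 7 C, 2 N, 1 O.
Implicit hydrogens by atom environment:
  3 × C: 3 H each → 9
  3 × C (aromatic): no H
  2 × N (aromatic): no H
  1 × C (aromatic): 1 H
  1 × O: no H
  Total hydrogens = 10.
Molecular formula: C7H10N2O

C7H10N2O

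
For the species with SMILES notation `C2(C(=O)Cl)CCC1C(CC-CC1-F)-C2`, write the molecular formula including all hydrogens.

Heavy atoms from the SMILES: 11 C, 1 Cl, 1 F, 1 O.
Implicit hydrogens by atom environment:
  6 × C: 2 H each → 12
  4 × C: 1 H each → 4
  1 × C: no H
  1 × Cl: no H
  1 × F: no H
  1 × O: no H
  Total hydrogens = 16.
Molecular formula: C11H16ClFO

C11H16ClFO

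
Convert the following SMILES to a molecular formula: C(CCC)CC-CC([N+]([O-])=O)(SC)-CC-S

C11H23NO2S2

Heavy atoms from the SMILES: 11 C, 1 N, 2 O, 2 S.
Implicit hydrogens by atom environment:
  8 × C: 2 H each → 16
  2 × C: 3 H each → 6
  1 × C: no H
  1 × N (charge +1): no H
  1 × O: no H
  1 × O (charge -1): no H
  1 × S: 1 H
  1 × S: no H
  Total hydrogens = 23.
Molecular formula: C11H23NO2S2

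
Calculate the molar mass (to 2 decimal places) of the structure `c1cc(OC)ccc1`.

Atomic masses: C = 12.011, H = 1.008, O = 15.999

108.14

Molecular formula: C7H8O.
M = 7×12.011 + 8×1.008 + 1×15.999 = 108.14 g/mol.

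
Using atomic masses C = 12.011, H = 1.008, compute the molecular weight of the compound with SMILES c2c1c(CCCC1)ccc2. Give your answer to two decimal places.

Molecular formula: C10H12.
M = 10×12.011 + 12×1.008 = 132.21 g/mol.

132.21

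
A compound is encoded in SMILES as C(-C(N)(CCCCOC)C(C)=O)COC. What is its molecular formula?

C11H23NO3

Heavy atoms from the SMILES: 11 C, 1 N, 3 O.
Implicit hydrogens by atom environment:
  6 × C: 2 H each → 12
  3 × C: 3 H each → 9
  3 × O: no H
  2 × C: no H
  1 × N: 2 H
  Total hydrogens = 23.
Molecular formula: C11H23NO3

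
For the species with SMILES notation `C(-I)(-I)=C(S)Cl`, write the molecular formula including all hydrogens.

C2HClI2S

Heavy atoms from the SMILES: 2 C, 1 Cl, 2 I, 1 S.
Implicit hydrogens by atom environment:
  2 × C: no H
  2 × I: no H
  1 × Cl: no H
  1 × S: 1 H
  Total hydrogens = 1.
Molecular formula: C2HClI2S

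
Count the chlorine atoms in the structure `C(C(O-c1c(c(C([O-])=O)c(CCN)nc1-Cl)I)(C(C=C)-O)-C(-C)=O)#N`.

1

The symbol for chlorine appears 1 time in the SMILES.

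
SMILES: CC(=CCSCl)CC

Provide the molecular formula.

Heavy atoms from the SMILES: 6 C, 1 Cl, 1 S.
Implicit hydrogens by atom environment:
  2 × C: 3 H each → 6
  2 × C: 2 H each → 4
  1 × C: 1 H
  1 × C: no H
  1 × Cl: no H
  1 × S: no H
  Total hydrogens = 11.
Molecular formula: C6H11ClS

C6H11ClS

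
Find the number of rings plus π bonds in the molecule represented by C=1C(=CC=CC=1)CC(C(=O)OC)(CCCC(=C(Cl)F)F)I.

Molecular formula from the SMILES: C15H16ClF2IO2.
DoU = (2C + 2 + N − H − X)/2 = (2·15 + 2 + 0 − 16 − 4)/2 = 12/2 = 6.
(Structurally: 1 ring(s) + 5 π bond(s) = 6.)

6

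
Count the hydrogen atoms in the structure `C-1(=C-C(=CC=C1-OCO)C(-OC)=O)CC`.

14

Hydrogens are implicit in SMILES; fill each atom to its normal valence:
  3 × C (aromatic): 1 H each → 3
  3 × C (aromatic): no H
  3 × O: no H
  2 × C: 3 H each → 6
  2 × C: 2 H each → 4
  1 × C: no H
  1 × O: 1 H
  Total hydrogens = 14.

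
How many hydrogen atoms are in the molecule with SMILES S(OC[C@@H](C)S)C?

Hydrogens are implicit in SMILES; fill each atom to its normal valence:
  2 × C: 3 H each → 6
  1 × C: 2 H
  1 × C: 1 H
  1 × O: no H
  1 × S: 1 H
  1 × S: no H
  Total hydrogens = 10.

10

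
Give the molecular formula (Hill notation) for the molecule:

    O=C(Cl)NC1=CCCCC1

Heavy atoms from the SMILES: 7 C, 1 Cl, 1 N, 1 O.
Implicit hydrogens by atom environment:
  4 × C: 2 H each → 8
  2 × C: no H
  1 × C: 1 H
  1 × Cl: no H
  1 × N: 1 H
  1 × O: no H
  Total hydrogens = 10.
Molecular formula: C7H10ClNO

C7H10ClNO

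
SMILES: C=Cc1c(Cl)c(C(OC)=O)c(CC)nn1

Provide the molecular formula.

Heavy atoms from the SMILES: 10 C, 1 Cl, 2 N, 2 O.
Implicit hydrogens by atom environment:
  4 × C (aromatic): no H
  2 × C: 3 H each → 6
  2 × C: 2 H each → 4
  2 × N (aromatic): no H
  2 × O: no H
  1 × C: 1 H
  1 × C: no H
  1 × Cl: no H
  Total hydrogens = 11.
Molecular formula: C10H11ClN2O2

C10H11ClN2O2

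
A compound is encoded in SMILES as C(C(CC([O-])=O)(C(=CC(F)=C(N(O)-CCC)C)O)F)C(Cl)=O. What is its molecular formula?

C13H17ClF2NO5-

Heavy atoms from the SMILES: 13 C, 1 Cl, 2 F, 1 N, 5 O.
Implicit hydrogens by atom environment:
  6 × C: no H
  4 × C: 2 H each → 8
  2 × C: 3 H each → 6
  2 × F: no H
  2 × O: 1 H each → 2
  2 × O: no H
  1 × C: 1 H
  1 × Cl: no H
  1 × N: no H
  1 × O (charge -1): no H
  Total hydrogens = 17.
Net charge -1.
Molecular formula: C13H17ClF2NO5-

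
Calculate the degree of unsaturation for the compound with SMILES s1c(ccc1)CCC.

3

Molecular formula from the SMILES: C7H10S.
DoU = (2C + 2 + N − H − X)/2 = (2·7 + 2 + 0 − 10 − 0)/2 = 6/2 = 3.
(Structurally: 1 ring(s) + 2 π bond(s) = 3.)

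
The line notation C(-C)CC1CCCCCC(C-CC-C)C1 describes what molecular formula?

C15H30

Heavy atoms from the SMILES: 15 C.
Implicit hydrogens by atom environment:
  11 × C: 2 H each → 22
  2 × C: 3 H each → 6
  2 × C: 1 H each → 2
  Total hydrogens = 30.
Molecular formula: C15H30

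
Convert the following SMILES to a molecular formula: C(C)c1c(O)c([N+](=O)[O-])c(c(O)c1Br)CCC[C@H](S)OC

C13H18BrNO5S

Heavy atoms from the SMILES: 1 Br, 13 C, 1 N, 5 O, 1 S.
Implicit hydrogens by atom environment:
  6 × C (aromatic): no H
  4 × C: 2 H each → 8
  2 × C: 3 H each → 6
  2 × O: 1 H each → 2
  2 × O: no H
  1 × Br: no H
  1 × C: 1 H
  1 × N (charge +1): no H
  1 × O (charge -1): no H
  1 × S: 1 H
  Total hydrogens = 18.
Molecular formula: C13H18BrNO5S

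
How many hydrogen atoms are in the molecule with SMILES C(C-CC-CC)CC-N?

19

Hydrogens are implicit in SMILES; fill each atom to its normal valence:
  7 × C: 2 H each → 14
  1 × C: 3 H
  1 × N: 2 H
  Total hydrogens = 19.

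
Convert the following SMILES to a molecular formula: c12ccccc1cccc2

Heavy atoms from the SMILES: 10 C.
Implicit hydrogens by atom environment:
  8 × C (aromatic): 1 H each → 8
  2 × C (aromatic): no H
  Total hydrogens = 8.
Molecular formula: C10H8

C10H8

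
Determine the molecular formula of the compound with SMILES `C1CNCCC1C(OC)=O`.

C7H13NO2

Heavy atoms from the SMILES: 7 C, 1 N, 2 O.
Implicit hydrogens by atom environment:
  4 × C: 2 H each → 8
  2 × O: no H
  1 × C: 3 H
  1 × C: 1 H
  1 × C: no H
  1 × N: 1 H
  Total hydrogens = 13.
Molecular formula: C7H13NO2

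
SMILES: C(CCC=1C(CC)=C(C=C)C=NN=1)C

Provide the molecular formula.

Heavy atoms from the SMILES: 12 C, 2 N.
Implicit hydrogens by atom environment:
  5 × C: 2 H each → 10
  3 × C (aromatic): no H
  2 × C: 3 H each → 6
  2 × N (aromatic): no H
  1 × C (aromatic): 1 H
  1 × C: 1 H
  Total hydrogens = 18.
Molecular formula: C12H18N2

C12H18N2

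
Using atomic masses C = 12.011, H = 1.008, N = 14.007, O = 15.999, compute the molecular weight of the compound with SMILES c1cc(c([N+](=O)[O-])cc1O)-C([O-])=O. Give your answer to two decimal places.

182.11

Molecular formula: C7H4NO5-.
M = 7×12.011 + 4×1.008 + 1×14.007 + 5×15.999 = 182.11 g/mol.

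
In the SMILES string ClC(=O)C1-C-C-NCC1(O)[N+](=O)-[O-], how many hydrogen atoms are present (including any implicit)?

9

Hydrogens are implicit in SMILES; fill each atom to its normal valence:
  3 × C: 2 H each → 6
  2 × C: no H
  2 × O: no H
  1 × C: 1 H
  1 × Cl: no H
  1 × N: 1 H
  1 × N (charge +1): no H
  1 × O: 1 H
  1 × O (charge -1): no H
  Total hydrogens = 9.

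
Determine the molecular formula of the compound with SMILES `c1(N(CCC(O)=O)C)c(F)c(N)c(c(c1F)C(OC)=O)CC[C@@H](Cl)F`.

C15H18ClF3N2O4

Heavy atoms from the SMILES: 15 C, 1 Cl, 3 F, 2 N, 4 O.
Implicit hydrogens by atom environment:
  6 × C (aromatic): no H
  4 × C: 2 H each → 8
  3 × F: no H
  3 × O: no H
  2 × C: 3 H each → 6
  2 × C: no H
  1 × C: 1 H
  1 × Cl: no H
  1 × N: 2 H
  1 × N: no H
  1 × O: 1 H
  Total hydrogens = 18.
Molecular formula: C15H18ClF3N2O4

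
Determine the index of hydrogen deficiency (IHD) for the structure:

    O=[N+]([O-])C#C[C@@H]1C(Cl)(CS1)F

Molecular formula from the SMILES: C5H3ClFNO2S.
DoU = (2C + 2 + N − H − X)/2 = (2·5 + 2 + 1 − 3 − 2)/2 = 8/2 = 4.
(Structurally: 1 ring(s) + 3 π bond(s) = 4.)

4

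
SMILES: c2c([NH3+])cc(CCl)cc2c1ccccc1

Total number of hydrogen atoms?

Hydrogens are implicit in SMILES; fill each atom to its normal valence:
  8 × C (aromatic): 1 H each → 8
  4 × C (aromatic): no H
  1 × C: 2 H
  1 × Cl: no H
  1 × N (charge +1): 3 H
  Total hydrogens = 13.

13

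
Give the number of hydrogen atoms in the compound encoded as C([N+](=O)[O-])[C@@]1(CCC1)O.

9

Hydrogens are implicit in SMILES; fill each atom to its normal valence:
  4 × C: 2 H each → 8
  1 × C: no H
  1 × N (charge +1): no H
  1 × O: 1 H
  1 × O: no H
  1 × O (charge -1): no H
  Total hydrogens = 9.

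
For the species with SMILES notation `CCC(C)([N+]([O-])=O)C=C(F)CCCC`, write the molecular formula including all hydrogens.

Heavy atoms from the SMILES: 10 C, 1 F, 1 N, 2 O.
Implicit hydrogens by atom environment:
  4 × C: 2 H each → 8
  3 × C: 3 H each → 9
  2 × C: no H
  1 × C: 1 H
  1 × F: no H
  1 × N (charge +1): no H
  1 × O: no H
  1 × O (charge -1): no H
  Total hydrogens = 18.
Molecular formula: C10H18FNO2

C10H18FNO2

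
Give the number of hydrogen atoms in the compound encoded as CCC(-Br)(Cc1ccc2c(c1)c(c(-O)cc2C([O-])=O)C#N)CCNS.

18

Hydrogens are implicit in SMILES; fill each atom to its normal valence:
  6 × C (aromatic): no H
  4 × C: 2 H each → 8
  4 × C (aromatic): 1 H each → 4
  3 × C: no H
  1 × Br: no H
  1 × C: 3 H
  1 × N: 1 H
  1 × N: no H
  1 × O: 1 H
  1 × O: no H
  1 × O (charge -1): no H
  1 × S: 1 H
  Total hydrogens = 18.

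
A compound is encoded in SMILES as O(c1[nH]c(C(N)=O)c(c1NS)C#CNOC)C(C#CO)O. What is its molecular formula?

C11H12N4O5S

Heavy atoms from the SMILES: 11 C, 4 N, 5 O, 1 S.
Implicit hydrogens by atom environment:
  5 × C: no H
  4 × C (aromatic): no H
  3 × O: no H
  2 × N: 1 H each → 2
  2 × O: 1 H each → 2
  1 × C: 3 H
  1 × C: 1 H
  1 × N: 2 H
  1 × N (aromatic): 1 H
  1 × S: 1 H
  Total hydrogens = 12.
Molecular formula: C11H12N4O5S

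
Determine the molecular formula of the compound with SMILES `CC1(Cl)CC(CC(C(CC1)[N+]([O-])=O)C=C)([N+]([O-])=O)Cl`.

Heavy atoms from the SMILES: 11 C, 2 Cl, 2 N, 4 O.
Implicit hydrogens by atom environment:
  5 × C: 2 H each → 10
  3 × C: 1 H each → 3
  2 × C: no H
  2 × Cl: no H
  2 × N (charge +1): no H
  2 × O: no H
  2 × O (charge -1): no H
  1 × C: 3 H
  Total hydrogens = 16.
Molecular formula: C11H16Cl2N2O4

C11H16Cl2N2O4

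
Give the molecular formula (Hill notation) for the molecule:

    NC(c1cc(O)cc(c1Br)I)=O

C7H5BrINO2

Heavy atoms from the SMILES: 1 Br, 7 C, 1 I, 1 N, 2 O.
Implicit hydrogens by atom environment:
  4 × C (aromatic): no H
  2 × C (aromatic): 1 H each → 2
  1 × Br: no H
  1 × C: no H
  1 × I: no H
  1 × N: 2 H
  1 × O: 1 H
  1 × O: no H
  Total hydrogens = 5.
Molecular formula: C7H5BrINO2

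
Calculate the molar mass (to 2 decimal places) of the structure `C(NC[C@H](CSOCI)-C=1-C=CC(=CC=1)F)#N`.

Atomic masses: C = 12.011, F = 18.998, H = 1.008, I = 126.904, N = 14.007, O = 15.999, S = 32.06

Molecular formula: C11H12FIN2OS.
M = 11×12.011 + 1×18.998 + 12×1.008 + 1×126.904 + 2×14.007 + 1×15.999 + 1×32.06 = 366.19 g/mol.

366.19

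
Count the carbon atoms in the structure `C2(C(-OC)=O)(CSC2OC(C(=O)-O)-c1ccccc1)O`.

13

The symbol for carbon appears 13 times in the SMILES. Lowercase c denotes aromatic carbon and counts toward C.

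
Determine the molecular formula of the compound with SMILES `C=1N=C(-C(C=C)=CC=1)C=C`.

C9H9N

Heavy atoms from the SMILES: 9 C, 1 N.
Implicit hydrogens by atom environment:
  3 × C (aromatic): 1 H each → 3
  2 × C: 2 H each → 4
  2 × C: 1 H each → 2
  2 × C (aromatic): no H
  1 × N (aromatic): no H
  Total hydrogens = 9.
Molecular formula: C9H9N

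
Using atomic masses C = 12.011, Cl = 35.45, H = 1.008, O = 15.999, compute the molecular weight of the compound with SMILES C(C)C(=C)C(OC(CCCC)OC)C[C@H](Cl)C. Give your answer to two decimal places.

262.82

Molecular formula: C14H27ClO2.
M = 14×12.011 + 1×35.45 + 27×1.008 + 2×15.999 = 262.82 g/mol.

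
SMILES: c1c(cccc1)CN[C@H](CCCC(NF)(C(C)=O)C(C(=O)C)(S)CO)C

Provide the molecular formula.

C19H29FN2O3S

Heavy atoms from the SMILES: 19 C, 1 F, 2 N, 3 O, 1 S.
Implicit hydrogens by atom environment:
  5 × C: 2 H each → 10
  5 × C (aromatic): 1 H each → 5
  4 × C: no H
  3 × C: 3 H each → 9
  2 × N: 1 H each → 2
  2 × O: no H
  1 × C: 1 H
  1 × C (aromatic): no H
  1 × F: no H
  1 × O: 1 H
  1 × S: 1 H
  Total hydrogens = 29.
Molecular formula: C19H29FN2O3S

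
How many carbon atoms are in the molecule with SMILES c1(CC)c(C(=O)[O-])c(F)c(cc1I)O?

9

The symbol for carbon appears 9 times in the SMILES. Lowercase c denotes aromatic carbon and counts toward C.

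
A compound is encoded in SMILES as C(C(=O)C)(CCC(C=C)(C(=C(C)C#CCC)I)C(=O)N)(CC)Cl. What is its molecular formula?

C18H25ClINO2

Heavy atoms from the SMILES: 18 C, 1 Cl, 1 I, 1 N, 2 O.
Implicit hydrogens by atom environment:
  8 × C: no H
  5 × C: 2 H each → 10
  4 × C: 3 H each → 12
  2 × O: no H
  1 × C: 1 H
  1 × Cl: no H
  1 × I: no H
  1 × N: 2 H
  Total hydrogens = 25.
Molecular formula: C18H25ClINO2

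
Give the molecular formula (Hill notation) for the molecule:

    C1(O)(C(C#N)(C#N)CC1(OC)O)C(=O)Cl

C8H7ClN2O4

Heavy atoms from the SMILES: 8 C, 1 Cl, 2 N, 4 O.
Implicit hydrogens by atom environment:
  6 × C: no H
  2 × N: no H
  2 × O: 1 H each → 2
  2 × O: no H
  1 × C: 3 H
  1 × C: 2 H
  1 × Cl: no H
  Total hydrogens = 7.
Molecular formula: C8H7ClN2O4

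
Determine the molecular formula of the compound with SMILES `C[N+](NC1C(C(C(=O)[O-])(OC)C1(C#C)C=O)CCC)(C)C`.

C15H24N2O4

Heavy atoms from the SMILES: 15 C, 2 N, 4 O.
Implicit hydrogens by atom environment:
  5 × C: 3 H each → 15
  4 × C: 1 H each → 4
  4 × C: no H
  3 × O: no H
  2 × C: 2 H each → 4
  1 × N: 1 H
  1 × N (charge +1): no H
  1 × O (charge -1): no H
  Total hydrogens = 24.
Molecular formula: C15H24N2O4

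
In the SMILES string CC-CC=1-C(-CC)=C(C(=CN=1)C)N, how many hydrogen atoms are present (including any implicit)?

18

Hydrogens are implicit in SMILES; fill each atom to its normal valence:
  4 × C (aromatic): no H
  3 × C: 3 H each → 9
  3 × C: 2 H each → 6
  1 × C (aromatic): 1 H
  1 × N: 2 H
  1 × N (aromatic): no H
  Total hydrogens = 18.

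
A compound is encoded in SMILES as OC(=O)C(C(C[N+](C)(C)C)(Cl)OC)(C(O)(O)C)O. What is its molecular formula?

Heavy atoms from the SMILES: 10 C, 1 Cl, 1 N, 6 O.
Implicit hydrogens by atom environment:
  5 × C: 3 H each → 15
  4 × C: no H
  4 × O: 1 H each → 4
  2 × O: no H
  1 × C: 2 H
  1 × Cl: no H
  1 × N (charge +1): no H
  Total hydrogens = 21.
Net charge +1.
Molecular formula: C10H21ClNO6+

C10H21ClNO6+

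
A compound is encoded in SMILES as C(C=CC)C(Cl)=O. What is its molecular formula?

C5H7ClO

Heavy atoms from the SMILES: 5 C, 1 Cl, 1 O.
Implicit hydrogens by atom environment:
  2 × C: 1 H each → 2
  1 × C: 3 H
  1 × C: 2 H
  1 × C: no H
  1 × Cl: no H
  1 × O: no H
  Total hydrogens = 7.
Molecular formula: C5H7ClO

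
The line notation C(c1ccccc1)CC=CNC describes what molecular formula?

C11H15N

Heavy atoms from the SMILES: 11 C, 1 N.
Implicit hydrogens by atom environment:
  5 × C (aromatic): 1 H each → 5
  2 × C: 2 H each → 4
  2 × C: 1 H each → 2
  1 × C: 3 H
  1 × C (aromatic): no H
  1 × N: 1 H
  Total hydrogens = 15.
Molecular formula: C11H15N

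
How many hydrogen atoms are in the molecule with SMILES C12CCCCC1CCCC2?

Hydrogens are implicit in SMILES; fill each atom to its normal valence:
  8 × C: 2 H each → 16
  2 × C: 1 H each → 2
  Total hydrogens = 18.

18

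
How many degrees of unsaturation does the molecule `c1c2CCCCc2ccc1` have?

Molecular formula from the SMILES: C10H12.
DoU = (2C + 2 + N − H − X)/2 = (2·10 + 2 + 0 − 12 − 0)/2 = 10/2 = 5.
(Structurally: 2 ring(s) + 3 π bond(s) = 5.)

5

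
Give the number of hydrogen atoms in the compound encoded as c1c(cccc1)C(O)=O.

Hydrogens are implicit in SMILES; fill each atom to its normal valence:
  5 × C (aromatic): 1 H each → 5
  1 × C (aromatic): no H
  1 × C: no H
  1 × O: 1 H
  1 × O: no H
  Total hydrogens = 6.

6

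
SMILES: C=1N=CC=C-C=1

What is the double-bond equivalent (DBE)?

4

Molecular formula from the SMILES: C5H5N.
DoU = (2C + 2 + N − H − X)/2 = (2·5 + 2 + 1 − 5 − 0)/2 = 8/2 = 4.
(Structurally: 1 ring(s) + 3 π bond(s) = 4.)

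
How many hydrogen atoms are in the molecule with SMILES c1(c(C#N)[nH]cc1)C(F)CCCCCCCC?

Hydrogens are implicit in SMILES; fill each atom to its normal valence:
  7 × C: 2 H each → 14
  2 × C (aromatic): 1 H each → 2
  2 × C (aromatic): no H
  1 × C: 3 H
  1 × C: 1 H
  1 × C: no H
  1 × F: no H
  1 × N (aromatic): 1 H
  1 × N: no H
  Total hydrogens = 21.

21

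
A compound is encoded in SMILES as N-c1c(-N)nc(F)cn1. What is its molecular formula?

Heavy atoms from the SMILES: 4 C, 1 F, 4 N.
Implicit hydrogens by atom environment:
  3 × C (aromatic): no H
  2 × N: 2 H each → 4
  2 × N (aromatic): no H
  1 × C (aromatic): 1 H
  1 × F: no H
  Total hydrogens = 5.
Molecular formula: C4H5FN4

C4H5FN4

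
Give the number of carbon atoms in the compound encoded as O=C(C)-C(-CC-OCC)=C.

The symbol for carbon appears 8 times in the SMILES.

8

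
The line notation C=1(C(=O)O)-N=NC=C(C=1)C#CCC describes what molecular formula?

C9H8N2O2

Heavy atoms from the SMILES: 9 C, 2 N, 2 O.
Implicit hydrogens by atom environment:
  3 × C: no H
  2 × C (aromatic): 1 H each → 2
  2 × C (aromatic): no H
  2 × N (aromatic): no H
  1 × C: 3 H
  1 × C: 2 H
  1 × O: 1 H
  1 × O: no H
  Total hydrogens = 8.
Molecular formula: C9H8N2O2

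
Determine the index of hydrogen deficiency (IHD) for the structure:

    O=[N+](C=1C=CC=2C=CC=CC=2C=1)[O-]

Molecular formula from the SMILES: C10H7NO2.
DoU = (2C + 2 + N − H − X)/2 = (2·10 + 2 + 1 − 7 − 0)/2 = 16/2 = 8.
(Structurally: 2 ring(s) + 6 π bond(s) = 8.)

8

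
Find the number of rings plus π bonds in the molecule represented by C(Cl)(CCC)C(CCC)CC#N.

2

Molecular formula from the SMILES: C10H18ClN.
DoU = (2C + 2 + N − H − X)/2 = (2·10 + 2 + 1 − 18 − 1)/2 = 4/2 = 2.
(Structurally: 0 ring(s) + 2 π bond(s) = 2.)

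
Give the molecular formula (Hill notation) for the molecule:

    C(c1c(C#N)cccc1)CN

C9H10N2

Heavy atoms from the SMILES: 9 C, 2 N.
Implicit hydrogens by atom environment:
  4 × C (aromatic): 1 H each → 4
  2 × C: 2 H each → 4
  2 × C (aromatic): no H
  1 × C: no H
  1 × N: 2 H
  1 × N: no H
  Total hydrogens = 10.
Molecular formula: C9H10N2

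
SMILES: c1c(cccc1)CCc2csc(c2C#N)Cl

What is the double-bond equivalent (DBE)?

Molecular formula from the SMILES: C13H10ClNS.
DoU = (2C + 2 + N − H − X)/2 = (2·13 + 2 + 1 − 10 − 1)/2 = 18/2 = 9.
(Structurally: 2 ring(s) + 7 π bond(s) = 9.)

9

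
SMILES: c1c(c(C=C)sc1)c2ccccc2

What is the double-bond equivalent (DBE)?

Molecular formula from the SMILES: C12H10S.
DoU = (2C + 2 + N − H − X)/2 = (2·12 + 2 + 0 − 10 − 0)/2 = 16/2 = 8.
(Structurally: 2 ring(s) + 6 π bond(s) = 8.)

8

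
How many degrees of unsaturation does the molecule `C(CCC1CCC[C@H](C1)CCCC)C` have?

Molecular formula from the SMILES: C14H28.
DoU = (2C + 2 + N − H − X)/2 = (2·14 + 2 + 0 − 28 − 0)/2 = 2/2 = 1.
(Structurally: 1 ring(s) + 0 π bond(s) = 1.)

1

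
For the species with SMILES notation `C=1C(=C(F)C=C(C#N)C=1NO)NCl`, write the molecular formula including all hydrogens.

C7H5ClFN3O

Heavy atoms from the SMILES: 7 C, 1 Cl, 1 F, 3 N, 1 O.
Implicit hydrogens by atom environment:
  4 × C (aromatic): no H
  2 × C (aromatic): 1 H each → 2
  2 × N: 1 H each → 2
  1 × C: no H
  1 × Cl: no H
  1 × F: no H
  1 × N: no H
  1 × O: 1 H
  Total hydrogens = 5.
Molecular formula: C7H5ClFN3O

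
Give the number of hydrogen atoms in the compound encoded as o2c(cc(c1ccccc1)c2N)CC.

Hydrogens are implicit in SMILES; fill each atom to its normal valence:
  6 × C (aromatic): 1 H each → 6
  4 × C (aromatic): no H
  1 × C: 3 H
  1 × C: 2 H
  1 × N: 2 H
  1 × O (aromatic): no H
  Total hydrogens = 13.

13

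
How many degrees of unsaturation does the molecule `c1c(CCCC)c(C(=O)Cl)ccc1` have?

Molecular formula from the SMILES: C11H13ClO.
DoU = (2C + 2 + N − H − X)/2 = (2·11 + 2 + 0 − 13 − 1)/2 = 10/2 = 5.
(Structurally: 1 ring(s) + 4 π bond(s) = 5.)

5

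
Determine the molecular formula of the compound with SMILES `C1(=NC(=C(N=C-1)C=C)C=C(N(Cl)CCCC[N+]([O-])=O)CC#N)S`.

Heavy atoms from the SMILES: 14 C, 1 Cl, 5 N, 2 O, 1 S.
Implicit hydrogens by atom environment:
  6 × C: 2 H each → 12
  3 × C (aromatic): no H
  2 × C: 1 H each → 2
  2 × C: no H
  2 × N (aromatic): no H
  2 × N: no H
  1 × C (aromatic): 1 H
  1 × Cl: no H
  1 × N (charge +1): no H
  1 × O: no H
  1 × O (charge -1): no H
  1 × S: 1 H
  Total hydrogens = 16.
Molecular formula: C14H16ClN5O2S

C14H16ClN5O2S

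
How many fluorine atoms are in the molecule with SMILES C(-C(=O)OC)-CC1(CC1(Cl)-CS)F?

1

The symbol for fluorine appears 1 time in the SMILES.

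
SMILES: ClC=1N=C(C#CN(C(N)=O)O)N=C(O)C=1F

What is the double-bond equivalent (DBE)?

7

Molecular formula from the SMILES: C7H4ClFN4O3.
DoU = (2C + 2 + N − H − X)/2 = (2·7 + 2 + 4 − 4 − 2)/2 = 14/2 = 7.
(Structurally: 1 ring(s) + 6 π bond(s) = 7.)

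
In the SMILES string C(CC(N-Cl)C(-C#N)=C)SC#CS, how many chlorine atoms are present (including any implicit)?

1

The symbol for chlorine appears 1 time in the SMILES.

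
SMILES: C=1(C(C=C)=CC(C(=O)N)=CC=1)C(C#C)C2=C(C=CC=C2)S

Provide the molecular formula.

Heavy atoms from the SMILES: 18 C, 1 N, 1 O, 1 S.
Implicit hydrogens by atom environment:
  7 × C (aromatic): 1 H each → 7
  5 × C (aromatic): no H
  3 × C: 1 H each → 3
  2 × C: no H
  1 × C: 2 H
  1 × N: 2 H
  1 × O: no H
  1 × S: 1 H
  Total hydrogens = 15.
Molecular formula: C18H15NOS

C18H15NOS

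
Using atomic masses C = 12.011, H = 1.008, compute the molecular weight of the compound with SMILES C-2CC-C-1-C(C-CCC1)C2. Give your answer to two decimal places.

Molecular formula: C10H18.
M = 10×12.011 + 18×1.008 = 138.25 g/mol.

138.25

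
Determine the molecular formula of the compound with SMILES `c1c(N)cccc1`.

C6H7N

Heavy atoms from the SMILES: 6 C, 1 N.
Implicit hydrogens by atom environment:
  5 × C (aromatic): 1 H each → 5
  1 × C (aromatic): no H
  1 × N: 2 H
  Total hydrogens = 7.
Molecular formula: C6H7N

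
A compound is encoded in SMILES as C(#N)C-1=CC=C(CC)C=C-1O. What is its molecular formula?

C9H9NO

Heavy atoms from the SMILES: 9 C, 1 N, 1 O.
Implicit hydrogens by atom environment:
  3 × C (aromatic): 1 H each → 3
  3 × C (aromatic): no H
  1 × C: 3 H
  1 × C: 2 H
  1 × C: no H
  1 × N: no H
  1 × O: 1 H
  Total hydrogens = 9.
Molecular formula: C9H9NO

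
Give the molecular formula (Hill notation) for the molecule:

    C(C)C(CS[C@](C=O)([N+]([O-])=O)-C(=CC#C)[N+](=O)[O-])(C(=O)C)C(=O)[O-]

Heavy atoms from the SMILES: 13 C, 2 N, 8 O, 1 S.
Implicit hydrogens by atom environment:
  6 × C: no H
  5 × O: no H
  3 × C: 1 H each → 3
  3 × O (charge -1): no H
  2 × C: 3 H each → 6
  2 × C: 2 H each → 4
  2 × N (charge +1): no H
  1 × S: no H
  Total hydrogens = 13.
Net charge -1.
Molecular formula: C13H13N2O8S-

C13H13N2O8S-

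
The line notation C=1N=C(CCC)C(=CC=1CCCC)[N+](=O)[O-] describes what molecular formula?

Heavy atoms from the SMILES: 12 C, 2 N, 2 O.
Implicit hydrogens by atom environment:
  5 × C: 2 H each → 10
  3 × C (aromatic): no H
  2 × C: 3 H each → 6
  2 × C (aromatic): 1 H each → 2
  1 × N (aromatic): no H
  1 × N (charge +1): no H
  1 × O: no H
  1 × O (charge -1): no H
  Total hydrogens = 18.
Molecular formula: C12H18N2O2

C12H18N2O2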